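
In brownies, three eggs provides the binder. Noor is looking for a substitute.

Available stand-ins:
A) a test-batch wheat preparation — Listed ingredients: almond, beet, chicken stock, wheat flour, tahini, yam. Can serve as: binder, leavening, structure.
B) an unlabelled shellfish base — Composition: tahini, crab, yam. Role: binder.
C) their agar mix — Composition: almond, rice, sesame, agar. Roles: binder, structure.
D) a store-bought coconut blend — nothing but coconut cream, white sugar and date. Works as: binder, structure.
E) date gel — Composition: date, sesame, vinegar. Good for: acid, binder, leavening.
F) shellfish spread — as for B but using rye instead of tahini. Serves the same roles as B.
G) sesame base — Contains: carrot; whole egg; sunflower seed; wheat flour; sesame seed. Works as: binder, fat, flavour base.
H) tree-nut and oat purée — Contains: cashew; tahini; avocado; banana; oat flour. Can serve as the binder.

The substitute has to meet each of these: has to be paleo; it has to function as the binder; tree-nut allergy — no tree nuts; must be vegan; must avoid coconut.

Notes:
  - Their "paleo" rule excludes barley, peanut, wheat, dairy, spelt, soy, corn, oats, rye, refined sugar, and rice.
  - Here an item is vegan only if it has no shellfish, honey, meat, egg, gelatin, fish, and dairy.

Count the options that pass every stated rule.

1

A: has wheat flour, so not paleo; has chicken stock, so not vegan (and 1 more) — out
B: has crab, so not vegan — reject
C: has rice, so not paleo; has almond, so not tree-nut-free — no
D: has white sugar, so not paleo; has coconut cream, so not coconut-free — reject
E: no coconut, no tree nuts — valid
F: has rye, so not paleo; has crab, so not vegan — no
G: has wheat flour, so not paleo; has whole egg, so not vegan — reject
H: has oat flour, so not paleo; has cashew, so not tree-nut-free — no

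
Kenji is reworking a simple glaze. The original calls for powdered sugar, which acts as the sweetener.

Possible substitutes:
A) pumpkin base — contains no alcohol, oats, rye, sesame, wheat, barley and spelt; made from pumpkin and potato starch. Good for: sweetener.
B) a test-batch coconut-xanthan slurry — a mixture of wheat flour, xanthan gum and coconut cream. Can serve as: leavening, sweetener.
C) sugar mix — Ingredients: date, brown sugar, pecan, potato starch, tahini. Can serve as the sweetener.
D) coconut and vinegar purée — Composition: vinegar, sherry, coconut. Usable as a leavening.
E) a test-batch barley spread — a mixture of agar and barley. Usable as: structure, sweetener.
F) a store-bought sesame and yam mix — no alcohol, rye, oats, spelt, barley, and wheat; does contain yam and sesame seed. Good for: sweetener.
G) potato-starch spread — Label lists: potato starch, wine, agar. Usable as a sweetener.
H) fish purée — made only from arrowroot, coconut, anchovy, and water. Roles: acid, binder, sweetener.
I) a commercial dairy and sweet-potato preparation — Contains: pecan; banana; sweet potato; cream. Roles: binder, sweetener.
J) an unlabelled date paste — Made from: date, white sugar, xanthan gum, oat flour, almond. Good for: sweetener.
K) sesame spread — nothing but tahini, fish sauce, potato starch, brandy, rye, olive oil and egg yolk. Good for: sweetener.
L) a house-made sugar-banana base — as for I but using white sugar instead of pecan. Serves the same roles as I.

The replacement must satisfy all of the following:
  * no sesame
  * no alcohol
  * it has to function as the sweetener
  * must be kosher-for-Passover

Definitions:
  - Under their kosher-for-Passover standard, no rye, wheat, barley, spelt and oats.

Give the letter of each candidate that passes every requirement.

A: works as a sweetener, kosher-for-Passover, no alcohol — valid
B: has wheat flour, so not kosher-for-Passover — no
C: has tahini, so not sesame-free — reject
D: not usable as a sweetener; has sherry, so not alcohol-free — out
E: has barley, so not kosher-for-Passover — out
F: has sesame seed, so not sesame-free — no
G: has wine, so not alcohol-free — out
H: nothing on the exclusion list — valid
I: cream and pecan etc. — none of it excluded — valid
J: has oat flour, so not kosher-for-Passover — out
K: has rye, so not kosher-for-Passover; has tahini, so not sesame-free (and 1 more) — no
L: cream and white sugar etc. — none of it excluded — valid

A, H, I, L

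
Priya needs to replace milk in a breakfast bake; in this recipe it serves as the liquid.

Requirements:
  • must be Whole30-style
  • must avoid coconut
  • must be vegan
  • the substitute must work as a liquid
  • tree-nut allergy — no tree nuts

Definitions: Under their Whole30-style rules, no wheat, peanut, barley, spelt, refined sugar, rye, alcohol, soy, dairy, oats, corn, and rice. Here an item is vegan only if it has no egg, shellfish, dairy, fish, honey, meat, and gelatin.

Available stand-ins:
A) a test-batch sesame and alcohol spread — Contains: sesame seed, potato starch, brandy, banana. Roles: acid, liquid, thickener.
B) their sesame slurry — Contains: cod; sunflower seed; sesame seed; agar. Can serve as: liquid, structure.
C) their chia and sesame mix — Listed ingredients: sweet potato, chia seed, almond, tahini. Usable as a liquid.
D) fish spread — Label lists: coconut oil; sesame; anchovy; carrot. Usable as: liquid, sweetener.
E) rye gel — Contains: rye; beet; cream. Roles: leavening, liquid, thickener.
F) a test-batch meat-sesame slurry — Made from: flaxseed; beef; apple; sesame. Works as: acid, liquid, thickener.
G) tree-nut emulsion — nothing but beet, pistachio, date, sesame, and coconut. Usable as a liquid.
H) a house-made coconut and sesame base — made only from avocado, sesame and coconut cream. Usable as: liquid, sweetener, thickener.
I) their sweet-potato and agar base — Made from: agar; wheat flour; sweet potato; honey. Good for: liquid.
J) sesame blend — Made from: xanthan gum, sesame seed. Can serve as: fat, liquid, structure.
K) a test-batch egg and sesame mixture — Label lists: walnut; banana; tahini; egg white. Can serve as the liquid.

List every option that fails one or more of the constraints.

A: has brandy, so not Whole30-style — out
B: has cod, so not vegan — out
C: has almond, so not tree-nut-free — out
D: has anchovy, so not vegan; has coconut oil, so not coconut-free — no
E: has cream, so not Whole30-style; has cream, so not vegan — no
F: has beef, so not vegan — no
G: has pistachio, so not tree-nut-free; has coconut, so not coconut-free — reject
H: has coconut cream, so not coconut-free — out
I: has wheat flour, so not Whole30-style; has honey, so not vegan — out
J: every rule checks out — valid
K: has egg white, so not vegan; has walnut, so not tree-nut-free — out

A, B, C, D, E, F, G, H, I, K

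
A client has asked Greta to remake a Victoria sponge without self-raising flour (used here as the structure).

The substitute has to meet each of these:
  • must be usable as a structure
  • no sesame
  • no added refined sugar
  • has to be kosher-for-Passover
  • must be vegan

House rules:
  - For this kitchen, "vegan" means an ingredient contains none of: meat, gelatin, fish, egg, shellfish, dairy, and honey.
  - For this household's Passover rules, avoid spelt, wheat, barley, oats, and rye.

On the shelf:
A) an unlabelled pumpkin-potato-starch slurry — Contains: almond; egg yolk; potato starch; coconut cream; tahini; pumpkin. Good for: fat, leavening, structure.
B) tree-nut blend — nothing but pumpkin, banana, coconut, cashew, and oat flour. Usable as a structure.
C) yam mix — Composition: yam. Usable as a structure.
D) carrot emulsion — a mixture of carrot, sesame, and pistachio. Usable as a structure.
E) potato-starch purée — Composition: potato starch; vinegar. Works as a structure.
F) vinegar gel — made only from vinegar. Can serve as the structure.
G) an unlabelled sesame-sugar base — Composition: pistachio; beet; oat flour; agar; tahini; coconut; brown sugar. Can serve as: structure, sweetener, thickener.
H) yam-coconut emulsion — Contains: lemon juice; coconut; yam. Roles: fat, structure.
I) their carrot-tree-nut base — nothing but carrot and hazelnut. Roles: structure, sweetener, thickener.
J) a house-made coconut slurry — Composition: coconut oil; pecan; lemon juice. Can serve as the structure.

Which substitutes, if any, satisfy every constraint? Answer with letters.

A: has egg yolk, so not vegan; has tahini, so not sesame-free — out
B: has oat flour, so not kosher-for-Passover — out
C: all constraints satisfied — keep
D: has sesame, so not sesame-free — out
E: works as a structure, no sesame, kosher-for-Passover — valid
F: only vinegar; none excluded — valid
G: has oat flour, so not kosher-for-Passover; has tahini, so not sesame-free (and 1 more) — reject
H: kosher-for-Passover, no refined sugar — valid
I: works as a structure, kosher-for-Passover, no sesame — keep
J: no sesame, kosher-for-Passover — valid

C, E, F, H, I, J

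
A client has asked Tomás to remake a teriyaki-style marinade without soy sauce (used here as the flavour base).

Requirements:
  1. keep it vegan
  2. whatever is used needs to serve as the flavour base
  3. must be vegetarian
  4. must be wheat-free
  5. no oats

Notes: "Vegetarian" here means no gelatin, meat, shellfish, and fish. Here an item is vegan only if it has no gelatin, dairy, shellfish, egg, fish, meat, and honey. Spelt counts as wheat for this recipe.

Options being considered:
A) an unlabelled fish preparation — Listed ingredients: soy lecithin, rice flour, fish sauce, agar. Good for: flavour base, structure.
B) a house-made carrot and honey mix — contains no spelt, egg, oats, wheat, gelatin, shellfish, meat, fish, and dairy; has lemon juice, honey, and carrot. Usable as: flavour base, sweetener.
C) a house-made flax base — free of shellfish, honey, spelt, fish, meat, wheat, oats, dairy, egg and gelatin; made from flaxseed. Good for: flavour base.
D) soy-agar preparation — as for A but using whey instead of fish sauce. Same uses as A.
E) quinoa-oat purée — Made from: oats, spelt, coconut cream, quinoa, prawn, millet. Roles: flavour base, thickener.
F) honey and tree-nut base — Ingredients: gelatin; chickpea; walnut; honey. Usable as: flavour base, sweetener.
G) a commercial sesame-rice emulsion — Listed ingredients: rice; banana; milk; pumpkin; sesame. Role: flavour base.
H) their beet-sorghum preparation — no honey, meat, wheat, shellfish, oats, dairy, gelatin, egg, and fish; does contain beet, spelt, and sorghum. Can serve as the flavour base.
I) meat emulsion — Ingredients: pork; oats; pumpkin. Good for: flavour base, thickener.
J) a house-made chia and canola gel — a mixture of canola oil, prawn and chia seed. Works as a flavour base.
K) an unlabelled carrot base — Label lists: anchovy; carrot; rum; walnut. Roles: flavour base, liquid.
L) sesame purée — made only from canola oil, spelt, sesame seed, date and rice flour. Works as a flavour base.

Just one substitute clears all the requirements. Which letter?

C

A: has fish sauce, so not vegetarian; has fish sauce, so not vegan — out
B: has honey, so not vegan — out
C: no oats, vegetarian — valid
D: has whey, so not vegan — reject
E: has prawn, so not vegetarian; has prawn, so not vegan (and 2 more) — out
F: has gelatin, so not vegetarian; has gelatin, so not vegan — reject
G: has milk, so not vegan — reject
H: has spelt, so not wheat-free — no
I: has pork, so not vegetarian; has pork, so not vegan (and 1 more) — out
J: has prawn, so not vegetarian; has prawn, so not vegan — no
K: has anchovy, so not vegetarian; has anchovy, so not vegan — out
L: has spelt, so not wheat-free — no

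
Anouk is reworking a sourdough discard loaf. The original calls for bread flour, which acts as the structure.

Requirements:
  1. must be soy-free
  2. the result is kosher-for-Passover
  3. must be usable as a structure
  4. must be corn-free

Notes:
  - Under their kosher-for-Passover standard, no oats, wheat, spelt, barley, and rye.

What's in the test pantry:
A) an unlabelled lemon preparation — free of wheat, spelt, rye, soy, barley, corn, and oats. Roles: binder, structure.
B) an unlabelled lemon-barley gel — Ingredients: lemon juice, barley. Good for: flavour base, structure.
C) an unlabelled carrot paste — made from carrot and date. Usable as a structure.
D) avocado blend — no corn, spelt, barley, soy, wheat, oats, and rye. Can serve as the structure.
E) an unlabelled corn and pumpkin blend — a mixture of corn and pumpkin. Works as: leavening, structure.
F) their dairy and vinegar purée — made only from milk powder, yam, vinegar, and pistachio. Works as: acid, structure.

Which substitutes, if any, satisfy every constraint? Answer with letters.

A: no soy, kosher-for-Passover — valid
B: has barley, so not kosher-for-Passover — no
C: all constraints satisfied — valid
D: works as a structure, no soy, no corn — keep
E: has corn, so not corn-free — out
F: milk powder and pistachio etc. — none of it excluded — valid

A, C, D, F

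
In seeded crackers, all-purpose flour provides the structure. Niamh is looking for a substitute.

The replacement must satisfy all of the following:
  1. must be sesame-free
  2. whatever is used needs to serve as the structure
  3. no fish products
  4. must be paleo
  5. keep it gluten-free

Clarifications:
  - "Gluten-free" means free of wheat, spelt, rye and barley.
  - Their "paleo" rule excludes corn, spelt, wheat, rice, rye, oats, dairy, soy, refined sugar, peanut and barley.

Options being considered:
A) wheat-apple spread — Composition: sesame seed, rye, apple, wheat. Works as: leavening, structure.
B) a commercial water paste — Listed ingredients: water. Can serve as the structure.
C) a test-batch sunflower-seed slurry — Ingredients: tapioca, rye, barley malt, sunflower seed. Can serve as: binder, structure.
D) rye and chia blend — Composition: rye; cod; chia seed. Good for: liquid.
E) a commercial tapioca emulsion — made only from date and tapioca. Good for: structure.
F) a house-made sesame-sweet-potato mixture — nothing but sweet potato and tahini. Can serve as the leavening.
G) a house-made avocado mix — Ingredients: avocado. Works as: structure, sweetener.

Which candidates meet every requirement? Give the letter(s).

A: has rye, so not gluten-free; has rye, so not paleo (and 1 more) — out
B: every rule checks out — OK
C: has barley malt, so not gluten-free; has barley malt, so not paleo — out
D: not usable as a structure; has rye, so not gluten-free (and 2 more) — out
E: works as a structure, no sesame, no fish — OK
F: not usable as a structure; has tahini, so not sesame-free — out
G: only avocado; none excluded — keep

B, E, G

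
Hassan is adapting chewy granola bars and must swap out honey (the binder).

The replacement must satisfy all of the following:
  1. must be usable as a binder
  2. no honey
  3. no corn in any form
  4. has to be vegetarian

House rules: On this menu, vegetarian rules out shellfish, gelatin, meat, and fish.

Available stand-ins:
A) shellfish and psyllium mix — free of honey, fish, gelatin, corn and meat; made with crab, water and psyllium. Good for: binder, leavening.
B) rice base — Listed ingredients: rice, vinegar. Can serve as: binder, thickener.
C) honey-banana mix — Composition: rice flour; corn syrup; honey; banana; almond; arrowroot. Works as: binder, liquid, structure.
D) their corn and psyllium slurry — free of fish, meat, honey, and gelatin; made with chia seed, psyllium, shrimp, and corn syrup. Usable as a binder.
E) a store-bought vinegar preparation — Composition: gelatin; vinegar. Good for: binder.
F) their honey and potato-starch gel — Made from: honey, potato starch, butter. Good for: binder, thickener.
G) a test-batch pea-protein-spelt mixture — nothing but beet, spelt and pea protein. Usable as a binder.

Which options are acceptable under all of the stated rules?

A: has crab, so not vegetarian — out
B: all constraints satisfied — valid
C: has honey, so not honey-free; has corn syrup, so not corn-free — no
D: has shrimp, so not vegetarian; has corn syrup, so not corn-free — out
E: has gelatin, so not vegetarian — out
F: has honey, so not honey-free — out
G: only spelt, pea protein, and beet; none excluded — valid

B, G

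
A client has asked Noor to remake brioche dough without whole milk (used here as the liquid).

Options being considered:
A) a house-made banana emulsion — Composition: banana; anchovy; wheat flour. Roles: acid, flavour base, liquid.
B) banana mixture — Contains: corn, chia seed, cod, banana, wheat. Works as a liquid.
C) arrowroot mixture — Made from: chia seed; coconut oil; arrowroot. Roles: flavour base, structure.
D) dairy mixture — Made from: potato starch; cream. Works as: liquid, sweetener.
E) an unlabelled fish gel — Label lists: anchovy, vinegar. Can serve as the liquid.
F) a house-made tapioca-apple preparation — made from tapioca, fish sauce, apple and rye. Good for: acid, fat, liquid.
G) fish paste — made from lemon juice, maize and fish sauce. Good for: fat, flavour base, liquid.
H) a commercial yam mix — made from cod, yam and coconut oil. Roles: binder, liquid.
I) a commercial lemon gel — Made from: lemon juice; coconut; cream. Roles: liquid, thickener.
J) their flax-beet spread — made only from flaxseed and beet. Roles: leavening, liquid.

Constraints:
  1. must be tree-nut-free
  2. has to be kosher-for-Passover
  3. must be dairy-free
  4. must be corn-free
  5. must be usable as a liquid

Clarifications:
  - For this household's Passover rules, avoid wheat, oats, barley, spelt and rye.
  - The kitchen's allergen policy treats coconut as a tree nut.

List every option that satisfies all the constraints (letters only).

A: has wheat flour, so not kosher-for-Passover — out
B: has wheat, so not kosher-for-Passover; has corn, so not corn-free — out
C: not usable as a liquid; has coconut oil, so not tree-nut-free — no
D: has cream, so not dairy-free — no
E: nothing on the exclusion list — valid
F: has rye, so not kosher-for-Passover — reject
G: has maize, so not corn-free — no
H: has coconut oil, so not tree-nut-free — reject
I: has coconut, so not tree-nut-free; has cream, so not dairy-free — no
J: no corn, tree-nut-free — OK

E, J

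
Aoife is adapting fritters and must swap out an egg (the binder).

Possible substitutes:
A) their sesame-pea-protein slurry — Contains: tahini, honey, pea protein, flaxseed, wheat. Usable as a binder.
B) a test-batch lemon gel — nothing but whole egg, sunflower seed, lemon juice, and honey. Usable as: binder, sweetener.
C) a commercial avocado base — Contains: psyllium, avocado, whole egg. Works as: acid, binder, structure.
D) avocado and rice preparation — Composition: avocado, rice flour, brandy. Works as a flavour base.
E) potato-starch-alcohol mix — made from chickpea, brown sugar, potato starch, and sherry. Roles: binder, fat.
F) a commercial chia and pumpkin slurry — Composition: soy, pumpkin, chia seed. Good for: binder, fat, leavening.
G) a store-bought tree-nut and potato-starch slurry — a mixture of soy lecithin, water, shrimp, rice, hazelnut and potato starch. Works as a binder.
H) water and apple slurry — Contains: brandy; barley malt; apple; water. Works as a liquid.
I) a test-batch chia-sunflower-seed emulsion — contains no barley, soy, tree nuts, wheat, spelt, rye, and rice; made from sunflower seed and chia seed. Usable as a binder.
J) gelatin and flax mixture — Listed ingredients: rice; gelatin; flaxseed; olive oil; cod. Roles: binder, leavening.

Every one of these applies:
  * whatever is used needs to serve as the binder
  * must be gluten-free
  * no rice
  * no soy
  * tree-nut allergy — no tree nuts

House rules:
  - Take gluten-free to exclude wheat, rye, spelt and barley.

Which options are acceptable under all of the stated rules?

A: has wheat, so not gluten-free — reject
B: works as a binder, gluten-free, no tree nuts — OK
C: only whole egg, avocado, and psyllium; none excluded — keep
D: not usable as a binder; has rice flour, so not rice-free — no
E: all constraints satisfied — valid
F: has soy, so not soy-free — reject
G: has rice, so not rice-free; has soy lecithin, so not soy-free (and 1 more) — out
H: not usable as a binder; has barley malt, so not gluten-free — out
I: nothing on the exclusion list — valid
J: has rice, so not rice-free — reject

B, C, E, I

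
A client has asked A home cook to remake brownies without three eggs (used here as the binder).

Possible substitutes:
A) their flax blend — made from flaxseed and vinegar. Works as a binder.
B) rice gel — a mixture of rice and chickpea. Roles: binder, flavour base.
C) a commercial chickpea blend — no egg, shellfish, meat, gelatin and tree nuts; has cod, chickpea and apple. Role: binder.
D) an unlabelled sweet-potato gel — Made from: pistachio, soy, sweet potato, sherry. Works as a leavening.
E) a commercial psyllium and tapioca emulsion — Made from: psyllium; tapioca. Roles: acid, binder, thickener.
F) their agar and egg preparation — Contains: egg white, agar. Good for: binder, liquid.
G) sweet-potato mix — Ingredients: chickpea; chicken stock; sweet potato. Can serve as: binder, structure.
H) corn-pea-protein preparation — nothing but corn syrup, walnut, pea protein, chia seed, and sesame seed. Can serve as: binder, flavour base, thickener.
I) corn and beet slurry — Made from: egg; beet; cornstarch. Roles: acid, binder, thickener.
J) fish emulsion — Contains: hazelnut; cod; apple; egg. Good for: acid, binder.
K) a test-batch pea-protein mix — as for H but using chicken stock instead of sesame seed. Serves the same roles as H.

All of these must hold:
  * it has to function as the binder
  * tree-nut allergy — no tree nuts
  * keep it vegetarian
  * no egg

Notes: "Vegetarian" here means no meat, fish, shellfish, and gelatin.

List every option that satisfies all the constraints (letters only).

A: only flaxseed and vinegar; none excluded — valid
B: only rice and chickpea; none excluded — valid
C: has cod, so not vegetarian — reject
D: not usable as a binder; has pistachio, so not tree-nut-free — no
E: works as a binder, no egg, vegetarian — keep
F: has egg white, so not egg-free — reject
G: has chicken stock, so not vegetarian — out
H: has walnut, so not tree-nut-free — reject
I: has egg, so not egg-free — out
J: has cod, so not vegetarian; has hazelnut, so not tree-nut-free (and 1 more) — no
K: has chicken stock, so not vegetarian; has walnut, so not tree-nut-free — out

A, B, E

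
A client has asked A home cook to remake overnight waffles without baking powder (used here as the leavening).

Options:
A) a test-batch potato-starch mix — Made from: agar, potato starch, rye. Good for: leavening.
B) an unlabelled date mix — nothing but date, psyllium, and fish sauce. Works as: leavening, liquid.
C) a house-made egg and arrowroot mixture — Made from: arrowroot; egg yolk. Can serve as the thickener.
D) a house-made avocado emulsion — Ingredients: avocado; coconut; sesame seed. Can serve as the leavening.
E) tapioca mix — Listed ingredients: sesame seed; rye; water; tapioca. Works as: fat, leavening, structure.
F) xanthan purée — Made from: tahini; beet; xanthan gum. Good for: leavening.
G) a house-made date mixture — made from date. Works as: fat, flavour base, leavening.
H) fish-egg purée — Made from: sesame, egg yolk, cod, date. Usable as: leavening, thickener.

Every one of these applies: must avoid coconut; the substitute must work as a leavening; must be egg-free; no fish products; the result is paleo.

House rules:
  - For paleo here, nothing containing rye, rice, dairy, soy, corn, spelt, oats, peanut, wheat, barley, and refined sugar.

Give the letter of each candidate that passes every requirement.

F, G

A: has rye, so not paleo — no
B: has fish sauce, so not fish-free — reject
C: not usable as a leavening; has egg yolk, so not egg-free — no
D: has coconut, so not coconut-free — out
E: has rye, so not paleo — reject
F: nothing on the exclusion list — keep
G: only date; none excluded — valid
H: has cod, so not fish-free; has egg yolk, so not egg-free — out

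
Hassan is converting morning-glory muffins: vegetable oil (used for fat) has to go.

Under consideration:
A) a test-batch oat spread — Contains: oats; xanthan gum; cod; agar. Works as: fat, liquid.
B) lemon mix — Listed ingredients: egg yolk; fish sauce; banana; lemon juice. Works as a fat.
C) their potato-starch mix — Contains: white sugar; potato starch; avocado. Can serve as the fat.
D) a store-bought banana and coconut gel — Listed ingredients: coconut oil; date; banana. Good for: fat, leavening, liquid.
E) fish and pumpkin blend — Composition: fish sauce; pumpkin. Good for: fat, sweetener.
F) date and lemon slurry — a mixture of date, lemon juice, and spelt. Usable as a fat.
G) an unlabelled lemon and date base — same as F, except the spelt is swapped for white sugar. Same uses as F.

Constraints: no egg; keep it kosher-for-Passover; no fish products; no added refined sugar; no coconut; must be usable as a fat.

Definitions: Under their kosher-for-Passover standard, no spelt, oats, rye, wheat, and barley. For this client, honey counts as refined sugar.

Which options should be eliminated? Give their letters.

A, B, C, D, E, F, G

A: has oats, so not kosher-for-Passover; has cod, so not fish-free — out
B: has egg yolk, so not egg-free; has fish sauce, so not fish-free — no
C: has white sugar, so not no-added-sugar — reject
D: has coconut oil, so not coconut-free — no
E: has fish sauce, so not fish-free — no
F: has spelt, so not kosher-for-Passover — no
G: has white sugar, so not no-added-sugar — no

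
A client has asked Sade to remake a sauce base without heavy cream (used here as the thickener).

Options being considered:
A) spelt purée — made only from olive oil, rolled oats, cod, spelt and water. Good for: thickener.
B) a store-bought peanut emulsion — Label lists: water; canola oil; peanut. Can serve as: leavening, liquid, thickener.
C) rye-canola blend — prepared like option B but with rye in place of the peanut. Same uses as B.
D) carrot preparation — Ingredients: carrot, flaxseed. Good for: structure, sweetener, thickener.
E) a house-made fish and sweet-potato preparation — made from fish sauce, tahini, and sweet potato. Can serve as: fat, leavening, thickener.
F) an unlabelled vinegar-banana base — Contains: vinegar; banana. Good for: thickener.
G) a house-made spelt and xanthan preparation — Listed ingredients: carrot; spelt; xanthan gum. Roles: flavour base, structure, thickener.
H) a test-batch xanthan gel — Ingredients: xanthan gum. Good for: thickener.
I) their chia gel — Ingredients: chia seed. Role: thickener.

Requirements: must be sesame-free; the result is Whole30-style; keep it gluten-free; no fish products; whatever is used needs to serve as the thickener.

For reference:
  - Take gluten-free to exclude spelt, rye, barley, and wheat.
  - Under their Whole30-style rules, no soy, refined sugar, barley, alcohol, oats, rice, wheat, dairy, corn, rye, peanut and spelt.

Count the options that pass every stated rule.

4

A: has spelt, so not gluten-free; has rolled oats, so not Whole30-style (and 1 more) — out
B: has peanut, so not Whole30-style — reject
C: has rye, so not gluten-free; has rye, so not Whole30-style — out
D: works as a thickener, no sesame, gluten-free — keep
E: has fish sauce, so not fish-free; has tahini, so not sesame-free — no
F: works as a thickener, no fish, no sesame — keep
G: has spelt, so not gluten-free; has spelt, so not Whole30-style — no
H: all constraints satisfied — OK
I: nothing on the exclusion list — valid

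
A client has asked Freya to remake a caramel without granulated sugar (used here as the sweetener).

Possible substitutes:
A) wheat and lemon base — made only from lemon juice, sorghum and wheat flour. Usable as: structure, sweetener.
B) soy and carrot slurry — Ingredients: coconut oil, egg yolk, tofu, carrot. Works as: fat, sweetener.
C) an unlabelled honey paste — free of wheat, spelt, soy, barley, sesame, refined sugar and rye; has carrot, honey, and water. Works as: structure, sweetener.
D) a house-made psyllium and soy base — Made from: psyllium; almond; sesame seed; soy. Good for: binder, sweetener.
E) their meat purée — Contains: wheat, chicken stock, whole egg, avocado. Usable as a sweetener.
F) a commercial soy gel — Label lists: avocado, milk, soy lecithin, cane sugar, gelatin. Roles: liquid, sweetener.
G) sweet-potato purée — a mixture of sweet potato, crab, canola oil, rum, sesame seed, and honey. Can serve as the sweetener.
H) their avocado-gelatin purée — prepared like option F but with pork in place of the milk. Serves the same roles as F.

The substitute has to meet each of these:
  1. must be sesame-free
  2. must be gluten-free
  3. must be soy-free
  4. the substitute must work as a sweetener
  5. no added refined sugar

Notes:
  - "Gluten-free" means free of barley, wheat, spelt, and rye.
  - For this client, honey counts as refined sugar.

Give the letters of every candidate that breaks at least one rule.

A, B, C, D, E, F, G, H

A: has wheat flour, so not gluten-free — no
B: has tofu, so not soy-free — reject
C: has honey, so not no-added-sugar — no
D: has soy, so not soy-free; has sesame seed, so not sesame-free — reject
E: has wheat, so not gluten-free — out
F: has soy lecithin, so not soy-free; has cane sugar, so not no-added-sugar — reject
G: has honey, so not no-added-sugar; has sesame seed, so not sesame-free — no
H: has soy lecithin, so not soy-free; has cane sugar, so not no-added-sugar — no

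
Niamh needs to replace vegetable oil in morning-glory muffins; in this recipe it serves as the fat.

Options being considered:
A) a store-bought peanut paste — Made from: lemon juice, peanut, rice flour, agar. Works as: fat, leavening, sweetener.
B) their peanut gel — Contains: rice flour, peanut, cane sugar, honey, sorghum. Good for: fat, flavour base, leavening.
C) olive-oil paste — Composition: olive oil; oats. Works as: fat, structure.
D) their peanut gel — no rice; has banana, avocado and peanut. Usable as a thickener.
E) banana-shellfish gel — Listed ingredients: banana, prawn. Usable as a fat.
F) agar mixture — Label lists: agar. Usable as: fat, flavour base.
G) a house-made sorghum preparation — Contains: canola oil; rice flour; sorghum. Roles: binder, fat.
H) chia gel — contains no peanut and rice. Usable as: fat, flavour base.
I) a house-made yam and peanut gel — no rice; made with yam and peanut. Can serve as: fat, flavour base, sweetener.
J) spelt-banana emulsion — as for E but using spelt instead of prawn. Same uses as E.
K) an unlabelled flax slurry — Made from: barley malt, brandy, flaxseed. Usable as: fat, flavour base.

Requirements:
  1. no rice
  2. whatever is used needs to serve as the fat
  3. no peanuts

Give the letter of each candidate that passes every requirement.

C, E, F, H, J, K

A: has peanut, so not peanut-free; has rice flour, so not rice-free — reject
B: has peanut, so not peanut-free; has rice flour, so not rice-free — out
C: only oats and olive oil; none excluded — valid
D: not usable as a fat; has peanut, so not peanut-free — out
E: no peanut, no rice — OK
F: every rule checks out — valid
G: has rice flour, so not rice-free — reject
H: no rice, no peanut — OK
I: has peanut, so not peanut-free — no
J: every rule checks out — keep
K: no rice, no peanut — valid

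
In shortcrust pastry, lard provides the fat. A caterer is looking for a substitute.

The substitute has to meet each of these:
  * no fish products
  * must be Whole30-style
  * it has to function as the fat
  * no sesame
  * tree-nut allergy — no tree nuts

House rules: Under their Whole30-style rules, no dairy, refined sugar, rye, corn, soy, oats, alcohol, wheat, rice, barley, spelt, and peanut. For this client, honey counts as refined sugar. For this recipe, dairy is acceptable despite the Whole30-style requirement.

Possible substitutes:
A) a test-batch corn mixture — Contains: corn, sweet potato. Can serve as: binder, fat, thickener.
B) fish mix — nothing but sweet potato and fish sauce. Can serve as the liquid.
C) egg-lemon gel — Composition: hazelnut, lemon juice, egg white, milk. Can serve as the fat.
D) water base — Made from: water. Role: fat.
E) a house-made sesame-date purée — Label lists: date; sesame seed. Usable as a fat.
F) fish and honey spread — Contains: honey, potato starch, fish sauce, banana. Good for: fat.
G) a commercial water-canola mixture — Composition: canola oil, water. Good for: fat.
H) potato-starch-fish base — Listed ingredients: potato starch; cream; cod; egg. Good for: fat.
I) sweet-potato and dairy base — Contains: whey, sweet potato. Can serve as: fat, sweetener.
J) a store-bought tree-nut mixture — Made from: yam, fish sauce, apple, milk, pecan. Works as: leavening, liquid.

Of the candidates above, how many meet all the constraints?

A: has corn, so not Whole30-style — out
B: not usable as a fat; has fish sauce, so not fish-free — reject
C: has hazelnut, so not tree-nut-free — out
D: every rule checks out — keep
E: has sesame seed, so not sesame-free — out
F: has honey, so not Whole30-style; has fish sauce, so not fish-free — out
G: only canola oil and water; none excluded — OK
H: has cod, so not fish-free — reject
I: dairy is permitted under the Whole30-style carve-out; nothing else excluded — OK
J: not usable as a fat; has fish sauce, so not fish-free (and 1 more) — out

3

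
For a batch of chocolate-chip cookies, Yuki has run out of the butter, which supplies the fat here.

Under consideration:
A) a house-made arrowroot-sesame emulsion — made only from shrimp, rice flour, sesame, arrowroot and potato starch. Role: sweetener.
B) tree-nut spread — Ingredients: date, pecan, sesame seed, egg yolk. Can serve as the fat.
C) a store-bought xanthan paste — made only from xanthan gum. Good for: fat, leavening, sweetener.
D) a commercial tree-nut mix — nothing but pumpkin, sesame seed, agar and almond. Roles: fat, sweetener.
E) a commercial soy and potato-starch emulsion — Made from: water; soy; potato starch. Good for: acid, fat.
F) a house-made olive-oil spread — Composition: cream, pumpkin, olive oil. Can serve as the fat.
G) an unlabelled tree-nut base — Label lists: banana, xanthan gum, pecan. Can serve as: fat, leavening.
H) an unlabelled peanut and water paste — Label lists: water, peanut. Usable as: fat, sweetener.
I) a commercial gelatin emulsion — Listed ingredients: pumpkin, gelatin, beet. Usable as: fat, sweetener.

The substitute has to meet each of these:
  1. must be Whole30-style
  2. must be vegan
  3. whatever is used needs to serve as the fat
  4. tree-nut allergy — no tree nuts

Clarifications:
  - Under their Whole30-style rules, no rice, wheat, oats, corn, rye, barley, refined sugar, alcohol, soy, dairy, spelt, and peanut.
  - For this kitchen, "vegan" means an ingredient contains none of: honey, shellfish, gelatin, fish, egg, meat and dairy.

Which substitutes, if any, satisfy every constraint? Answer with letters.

C

A: not usable as a fat; has rice flour, so not Whole30-style (and 1 more) — out
B: has egg yolk, so not vegan; has pecan, so not tree-nut-free — reject
C: nothing on the exclusion list — keep
D: has almond, so not tree-nut-free — no
E: has soy, so not Whole30-style — out
F: has cream, so not Whole30-style; has cream, so not vegan — out
G: has pecan, so not tree-nut-free — out
H: has peanut, so not Whole30-style — no
I: has gelatin, so not vegan — no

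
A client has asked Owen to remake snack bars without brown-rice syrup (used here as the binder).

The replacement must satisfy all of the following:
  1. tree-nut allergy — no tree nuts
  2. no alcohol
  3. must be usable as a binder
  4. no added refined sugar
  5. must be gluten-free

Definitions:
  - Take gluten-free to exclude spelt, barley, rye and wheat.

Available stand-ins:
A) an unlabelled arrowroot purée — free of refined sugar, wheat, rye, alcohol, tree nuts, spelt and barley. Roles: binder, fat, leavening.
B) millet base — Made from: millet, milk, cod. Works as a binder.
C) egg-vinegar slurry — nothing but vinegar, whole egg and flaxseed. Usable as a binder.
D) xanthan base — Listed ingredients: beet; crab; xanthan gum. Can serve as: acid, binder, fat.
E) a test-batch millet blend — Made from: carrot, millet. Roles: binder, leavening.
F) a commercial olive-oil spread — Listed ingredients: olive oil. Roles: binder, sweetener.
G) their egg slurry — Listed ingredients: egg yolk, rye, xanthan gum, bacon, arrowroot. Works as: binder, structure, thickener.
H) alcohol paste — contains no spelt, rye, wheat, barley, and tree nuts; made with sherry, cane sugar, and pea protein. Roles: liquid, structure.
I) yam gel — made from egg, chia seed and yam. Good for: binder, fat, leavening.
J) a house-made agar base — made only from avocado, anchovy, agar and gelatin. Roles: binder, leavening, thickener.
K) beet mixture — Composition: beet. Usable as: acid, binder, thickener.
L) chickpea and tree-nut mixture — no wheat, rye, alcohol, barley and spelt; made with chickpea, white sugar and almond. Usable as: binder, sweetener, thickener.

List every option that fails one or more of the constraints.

A: works as a binder, no tree nuts, no refined sugar — valid
B: works as a binder, gluten-free, no alcohol — OK
C: every rule checks out — OK
D: works as a binder, no tree nuts, no alcohol — OK
E: all constraints satisfied — keep
F: nothing on the exclusion list — OK
G: has rye, so not gluten-free — out
H: not usable as a binder; has sherry, so not alcohol-free (and 1 more) — no
I: only egg, yam, and chia seed; none excluded — valid
J: nothing on the exclusion list — OK
K: works as a binder, no tree nuts, gluten-free — OK
L: has almond, so not tree-nut-free; has white sugar, so not no-added-sugar — no

G, H, L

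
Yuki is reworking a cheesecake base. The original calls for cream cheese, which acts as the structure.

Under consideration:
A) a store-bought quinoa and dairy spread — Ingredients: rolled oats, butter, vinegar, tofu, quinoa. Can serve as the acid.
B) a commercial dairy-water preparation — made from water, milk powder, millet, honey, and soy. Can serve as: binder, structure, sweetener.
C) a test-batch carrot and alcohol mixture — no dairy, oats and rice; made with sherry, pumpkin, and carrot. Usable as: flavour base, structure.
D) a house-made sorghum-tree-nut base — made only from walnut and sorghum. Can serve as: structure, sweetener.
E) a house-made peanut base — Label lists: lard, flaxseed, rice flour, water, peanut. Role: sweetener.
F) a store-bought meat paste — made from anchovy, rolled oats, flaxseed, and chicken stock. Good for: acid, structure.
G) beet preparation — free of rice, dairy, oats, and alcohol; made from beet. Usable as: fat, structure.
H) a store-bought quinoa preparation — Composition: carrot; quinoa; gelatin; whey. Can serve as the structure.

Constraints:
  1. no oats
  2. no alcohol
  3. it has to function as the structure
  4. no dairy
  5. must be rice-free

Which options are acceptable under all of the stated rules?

A: not usable as a structure; has rolled oats, so not oat-free (and 1 more) — no
B: has milk powder, so not dairy-free — no
C: has sherry, so not alcohol-free — out
D: nothing on the exclusion list — valid
E: not usable as a structure; has rice flour, so not rice-free — reject
F: has rolled oats, so not oat-free — no
G: works as a structure, no rice, no oats — valid
H: has whey, so not dairy-free — no

D, G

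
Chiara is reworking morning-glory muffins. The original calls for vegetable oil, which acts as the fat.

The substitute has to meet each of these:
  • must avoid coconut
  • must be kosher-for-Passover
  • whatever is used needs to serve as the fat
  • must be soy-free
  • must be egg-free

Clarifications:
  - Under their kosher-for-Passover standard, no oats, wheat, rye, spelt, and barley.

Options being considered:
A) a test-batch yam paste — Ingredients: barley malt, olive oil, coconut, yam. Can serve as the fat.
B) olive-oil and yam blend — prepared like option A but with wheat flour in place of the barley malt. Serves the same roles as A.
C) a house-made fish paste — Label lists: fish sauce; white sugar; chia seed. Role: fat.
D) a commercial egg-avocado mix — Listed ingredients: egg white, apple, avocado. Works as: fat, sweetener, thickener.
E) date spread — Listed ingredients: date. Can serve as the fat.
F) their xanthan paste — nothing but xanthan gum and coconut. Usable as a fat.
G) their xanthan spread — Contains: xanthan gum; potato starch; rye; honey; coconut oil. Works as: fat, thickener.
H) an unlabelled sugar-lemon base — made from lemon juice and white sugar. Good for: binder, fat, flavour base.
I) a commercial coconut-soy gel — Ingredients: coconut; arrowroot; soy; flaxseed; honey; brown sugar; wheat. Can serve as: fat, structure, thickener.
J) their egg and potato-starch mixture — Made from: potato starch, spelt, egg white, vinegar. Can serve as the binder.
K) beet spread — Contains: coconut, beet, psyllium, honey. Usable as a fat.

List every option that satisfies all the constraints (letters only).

A: has barley malt, so not kosher-for-Passover; has coconut, so not coconut-free — reject
B: has wheat flour, so not kosher-for-Passover; has coconut, so not coconut-free — reject
C: no coconut, kosher-for-Passover — valid
D: has egg white, so not egg-free — no
E: every rule checks out — valid
F: has coconut, so not coconut-free — reject
G: has rye, so not kosher-for-Passover; has coconut oil, so not coconut-free — out
H: every rule checks out — OK
I: has wheat, so not kosher-for-Passover; has soy, so not soy-free (and 1 more) — no
J: not usable as a fat; has spelt, so not kosher-for-Passover (and 1 more) — out
K: has coconut, so not coconut-free — reject

C, E, H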